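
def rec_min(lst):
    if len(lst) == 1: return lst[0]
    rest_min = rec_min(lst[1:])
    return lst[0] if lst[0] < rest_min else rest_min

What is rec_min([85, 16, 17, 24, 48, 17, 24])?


rec_min([85, 16, 17, 24, 48, 17, 24]): compare 85 with rec_min([16, 17, 24, 48, 17, 24])
rec_min([16, 17, 24, 48, 17, 24]): compare 16 with rec_min([17, 24, 48, 17, 24])
rec_min([17, 24, 48, 17, 24]): compare 17 with rec_min([24, 48, 17, 24])
rec_min([24, 48, 17, 24]): compare 24 with rec_min([48, 17, 24])
rec_min([48, 17, 24]): compare 48 with rec_min([17, 24])
rec_min([17, 24]): compare 17 with rec_min([24])
rec_min([24]) = 24  (base case)
Compare 17 with 24 -> 17
Compare 48 with 17 -> 17
Compare 24 with 17 -> 17
Compare 17 with 17 -> 17
Compare 16 with 17 -> 16
Compare 85 with 16 -> 16

16


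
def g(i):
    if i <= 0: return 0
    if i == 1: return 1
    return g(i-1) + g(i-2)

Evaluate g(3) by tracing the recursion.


Computing g(3) bottom-up:
g(0) = 0
g(1) = 1
g(2) = g(1) + g(0) = 1 + 0 = 1
g(3) = g(2) + g(1) = 1 + 1 = 2

2


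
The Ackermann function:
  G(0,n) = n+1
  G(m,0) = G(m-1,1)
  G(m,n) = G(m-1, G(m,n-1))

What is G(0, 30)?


G(0, 30) = 31
Result: G(0, 30) = 31

31


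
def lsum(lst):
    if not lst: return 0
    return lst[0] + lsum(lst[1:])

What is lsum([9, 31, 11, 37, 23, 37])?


lsum([9, 31, 11, 37, 23, 37]) = 9 + lsum([31, 11, 37, 23, 37])
lsum([31, 11, 37, 23, 37]) = 31 + lsum([11, 37, 23, 37])
lsum([11, 37, 23, 37]) = 11 + lsum([37, 23, 37])
lsum([37, 23, 37]) = 37 + lsum([23, 37])
lsum([23, 37]) = 23 + lsum([37])
lsum([37]) = 37 + lsum([])
lsum([]) = 0  (base case)
Total: 9 + 31 + 11 + 37 + 23 + 37 + 0 = 148

148


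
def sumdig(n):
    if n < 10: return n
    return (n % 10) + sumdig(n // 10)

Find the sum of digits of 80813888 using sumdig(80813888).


sumdig(80813888) = 8 + sumdig(8081388)
sumdig(8081388) = 8 + sumdig(808138)
sumdig(808138) = 8 + sumdig(80813)
sumdig(80813) = 3 + sumdig(8081)
sumdig(8081) = 1 + sumdig(808)
sumdig(808) = 8 + sumdig(80)
sumdig(80) = 0 + sumdig(8)
sumdig(8) = 8  (base case)
Total: 8 + 8 + 8 + 3 + 1 + 8 + 0 + 8 = 44

44


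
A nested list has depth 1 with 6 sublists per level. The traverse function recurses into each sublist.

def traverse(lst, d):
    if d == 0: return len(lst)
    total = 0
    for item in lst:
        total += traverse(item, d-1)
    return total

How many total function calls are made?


At depth 0 (root): 1 call
At depth 1: each of 1 parents calls traverse on 6 children = 6 calls
Total: 1 + 6 = 7

7


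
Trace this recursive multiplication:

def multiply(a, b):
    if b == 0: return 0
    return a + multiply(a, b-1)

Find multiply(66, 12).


multiply(66, 12) = 66 + multiply(66, 11)
multiply(66, 11) = 66 + multiply(66, 10)
multiply(66, 10) = 66 + multiply(66, 9)
multiply(66, 9) = 66 + multiply(66, 8)
multiply(66, 8) = 66 + multiply(66, 7)
multiply(66, 7) = 66 + multiply(66, 6)
multiply(66, 6) = 66 + multiply(66, 5)
multiply(66, 5) = 66 + multiply(66, 4)
multiply(66, 4) = 66 + multiply(66, 3)
multiply(66, 3) = 66 + multiply(66, 2)
multiply(66, 2) = 66 + multiply(66, 1)
multiply(66, 1) = 66 + multiply(66, 0)
multiply(66, 0) = 0  (base case)
Total: 66 + 66 + 66 + 66 + 66 + 66 + 66 + 66 + 66 + 66 + 66 + 66 + 0 = 792

792


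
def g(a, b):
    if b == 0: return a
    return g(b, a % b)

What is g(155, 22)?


g(155, 22) = g(22, 1)
g(22, 1) = g(1, 0)
g(1, 0) = 1  (base case)

1


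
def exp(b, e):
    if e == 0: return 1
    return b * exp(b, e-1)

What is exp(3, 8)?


exp(3, 8)
= 3 * exp(3, 7)
= 3 * 3 * exp(3, 6)
= 3 * 3 * 3 * exp(3, 5)
= 3 * 3 * 3 * 3 * exp(3, 4)
= 3 * 3 * 3 * 3 * 3 * exp(3, 3)
= 3 * 3 * 3 * 3 * 3 * 3 * exp(3, 2)
= 3 * 3 * 3 * 3 * 3 * 3 * 3 * exp(3, 1)
= 3 * 3 * 3 * 3 * 3 * 3 * 3 * 3 * exp(3, 0)
= 3 * 3 * 3 * 3 * 3 * 3 * 3 * 3 * 1
= 6561

6561


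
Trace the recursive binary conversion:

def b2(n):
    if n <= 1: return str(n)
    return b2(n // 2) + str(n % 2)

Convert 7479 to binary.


b2(7479) = b2(3739) + '1'
b2(3739) = b2(1869) + '1'
b2(1869) = b2(934) + '1'
b2(934) = b2(467) + '0'
b2(467) = b2(233) + '1'
b2(233) = b2(116) + '1'
b2(116) = b2(58) + '0'
b2(58) = b2(29) + '0'
b2(29) = b2(14) + '1'
b2(14) = b2(7) + '0'
b2(7) = b2(3) + '1'
b2(3) = b2(1) + '1'
b2(1) = '1'  (base case)
Concatenating: '1' + '1' + '1' + '0' + '1' + '0' + '0' + '1' + '1' + '0' + '1' + '1' + '1' = '1110100110111'

1110100110111


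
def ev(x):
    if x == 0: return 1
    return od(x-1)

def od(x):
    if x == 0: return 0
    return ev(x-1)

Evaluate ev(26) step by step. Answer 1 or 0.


ev(26) = od(25)
od(25) = ev(24)
ev(24) = od(23)
od(23) = ev(22)
ev(22) = od(21)
od(21) = ev(20)
ev(20) = od(19)
od(19) = ev(18)
ev(18) = od(17)
od(17) = ev(16)
ev(16) = od(15)
od(15) = ev(14)
ev(14) = od(13)
od(13) = ev(12)
ev(12) = od(11)
od(11) = ev(10)
ev(10) = od(9)
od(9) = ev(8)
ev(8) = od(7)
od(7) = ev(6)
ev(6) = od(5)
od(5) = ev(4)
ev(4) = od(3)
od(3) = ev(2)
ev(2) = od(1)
od(1) = ev(0)
ev(0) = 1  (base case)
Result: 1

1


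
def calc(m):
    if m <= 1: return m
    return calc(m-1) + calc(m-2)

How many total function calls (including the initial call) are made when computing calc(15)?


Let C(n) = total calls for calc(n)
C(0) = 1, C(1) = 1
C(2) = 1 + C(1) + C(0) = 1 + 1 + 1 = 3
C(3) = 1 + C(2) + C(1) = 1 + 3 + 1 = 5
C(4) = 1 + C(3) + C(2) = 1 + 5 + 3 = 9
C(5) = 1 + C(4) + C(3) = 1 + 9 + 5 = 15
C(6) = 1 + C(5) + C(4) = 1 + 15 + 9 = 25
C(7) = 1 + C(6) + C(5) = 1 + 25 + 15 = 41
C(8) = 1 + C(7) + C(6) = 1 + 41 + 25 = 67
C(9) = 1 + C(8) + C(7) = 1 + 67 + 41 = 109
C(10) = 1 + C(9) + C(8) = 1 + 109 + 67 = 177
C(11) = 1 + C(10) + C(9) = 1 + 177 + 109 = 287
C(12) = 1 + C(11) + C(10) = 1 + 287 + 177 = 465
C(13) = 1 + C(12) + C(11) = 1 + 465 + 287 = 753
C(14) = 1 + C(13) + C(12) = 1 + 753 + 465 = 1219
C(15) = 1 + C(14) + C(13) = 1 + 1219 + 753 = 1973

1973


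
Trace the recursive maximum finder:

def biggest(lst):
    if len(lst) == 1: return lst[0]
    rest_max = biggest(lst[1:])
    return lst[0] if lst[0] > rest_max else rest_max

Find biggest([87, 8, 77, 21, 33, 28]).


biggest([87, 8, 77, 21, 33, 28]): compare 87 with biggest([8, 77, 21, 33, 28])
biggest([8, 77, 21, 33, 28]): compare 8 with biggest([77, 21, 33, 28])
biggest([77, 21, 33, 28]): compare 77 with biggest([21, 33, 28])
biggest([21, 33, 28]): compare 21 with biggest([33, 28])
biggest([33, 28]): compare 33 with biggest([28])
biggest([28]) = 28  (base case)
Compare 33 with 28 -> 33
Compare 21 with 33 -> 33
Compare 77 with 33 -> 77
Compare 8 with 77 -> 77
Compare 87 with 77 -> 87

87


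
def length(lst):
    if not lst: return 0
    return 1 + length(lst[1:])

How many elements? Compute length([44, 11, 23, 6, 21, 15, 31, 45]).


length([44, 11, 23, 6, 21, 15, 31, 45]) = 1 + length([11, 23, 6, 21, 15, 31, 45])
length([11, 23, 6, 21, 15, 31, 45]) = 1 + length([23, 6, 21, 15, 31, 45])
length([23, 6, 21, 15, 31, 45]) = 1 + length([6, 21, 15, 31, 45])
length([6, 21, 15, 31, 45]) = 1 + length([21, 15, 31, 45])
length([21, 15, 31, 45]) = 1 + length([15, 31, 45])
length([15, 31, 45]) = 1 + length([31, 45])
length([31, 45]) = 1 + length([45])
length([45]) = 1 + length([])
length([]) = 0  (base case)
Unwinding: 1 + 1 + 1 + 1 + 1 + 1 + 1 + 1 + 0 = 8

8


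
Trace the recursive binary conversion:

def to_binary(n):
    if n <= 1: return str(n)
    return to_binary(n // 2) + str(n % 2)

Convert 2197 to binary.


to_binary(2197) = to_binary(1098) + '1'
to_binary(1098) = to_binary(549) + '0'
to_binary(549) = to_binary(274) + '1'
to_binary(274) = to_binary(137) + '0'
to_binary(137) = to_binary(68) + '1'
to_binary(68) = to_binary(34) + '0'
to_binary(34) = to_binary(17) + '0'
to_binary(17) = to_binary(8) + '1'
to_binary(8) = to_binary(4) + '0'
to_binary(4) = to_binary(2) + '0'
to_binary(2) = to_binary(1) + '0'
to_binary(1) = '1'  (base case)
Concatenating: '1' + '0' + '0' + '0' + '1' + '0' + '0' + '1' + '0' + '1' + '0' + '1' = '100010010101'

100010010101


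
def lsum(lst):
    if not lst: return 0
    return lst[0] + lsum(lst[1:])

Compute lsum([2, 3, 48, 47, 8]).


lsum([2, 3, 48, 47, 8]) = 2 + lsum([3, 48, 47, 8])
lsum([3, 48, 47, 8]) = 3 + lsum([48, 47, 8])
lsum([48, 47, 8]) = 48 + lsum([47, 8])
lsum([47, 8]) = 47 + lsum([8])
lsum([8]) = 8 + lsum([])
lsum([]) = 0  (base case)
Total: 2 + 3 + 48 + 47 + 8 + 0 = 108

108


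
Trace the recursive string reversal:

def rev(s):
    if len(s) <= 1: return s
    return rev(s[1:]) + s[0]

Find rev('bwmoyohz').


rev('bwmoyohz') = rev('wmoyohz') + 'b'
rev('wmoyohz') = rev('moyohz') + 'w'
rev('moyohz') = rev('oyohz') + 'm'
rev('oyohz') = rev('yohz') + 'o'
rev('yohz') = rev('ohz') + 'y'
rev('ohz') = rev('hz') + 'o'
rev('hz') = rev('z') + 'h'
rev('z') = 'z'  (base case)
Concatenating: 'z' + 'h' + 'o' + 'y' + 'o' + 'm' + 'w' + 'b' = 'zhoyomwb'

zhoyomwb


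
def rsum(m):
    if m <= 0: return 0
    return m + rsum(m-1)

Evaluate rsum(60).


rsum(60)
= 60 + 59 + 58 + 57 + 56 + 55 + 54 + 53 + 52 + 51 + 50 + 49 + 48 + 47 + 46 + 45 + 44 + 43 + 42 + 41 + 40 + 39 + 38 + 37 + 36 + 35 + 34 + 33 + 32 + 31 + 30 + 29 + 28 + 27 + 26 + 25 + 24 + 23 + 22 + 21 + 20 + 19 + 18 + 17 + 16 + 15 + 14 + 13 + 12 + 11 + 10 + 9 + 8 + 7 + 6 + 5 + 4 + 3 + 2 + 1 + rsum(0)
= 60 + 59 + 58 + 57 + 56 + 55 + 54 + 53 + 52 + 51 + 50 + 49 + 48 + 47 + 46 + 45 + 44 + 43 + 42 + 41 + 40 + 39 + 38 + 37 + 36 + 35 + 34 + 33 + 32 + 31 + 30 + 29 + 28 + 27 + 26 + 25 + 24 + 23 + 22 + 21 + 20 + 19 + 18 + 17 + 16 + 15 + 14 + 13 + 12 + 11 + 10 + 9 + 8 + 7 + 6 + 5 + 4 + 3 + 2 + 1 + 0
= 1830

1830


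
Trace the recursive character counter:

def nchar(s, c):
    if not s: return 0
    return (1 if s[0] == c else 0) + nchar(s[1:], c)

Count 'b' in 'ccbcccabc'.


s[0]='c' != 'b' -> 0
s[0]='c' != 'b' -> 0
s[0]='b' == 'b' -> 1
s[0]='c' != 'b' -> 0
s[0]='c' != 'b' -> 0
s[0]='c' != 'b' -> 0
s[0]='a' != 'b' -> 0
s[0]='b' == 'b' -> 1
s[0]='c' != 'b' -> 0
Sum: 0 + 0 + 1 + 0 + 0 + 0 + 0 + 1 + 0 = 2

2


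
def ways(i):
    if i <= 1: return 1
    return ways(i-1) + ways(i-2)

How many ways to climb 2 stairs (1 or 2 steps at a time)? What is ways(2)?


Building up from base cases:
ways(0) = 1
ways(1) = 1
ways(2) = ways(1) + ways(0) = 1 + 1 = 2

2


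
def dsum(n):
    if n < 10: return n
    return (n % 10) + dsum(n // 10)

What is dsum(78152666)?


dsum(78152666) = 6 + dsum(7815266)
dsum(7815266) = 6 + dsum(781526)
dsum(781526) = 6 + dsum(78152)
dsum(78152) = 2 + dsum(7815)
dsum(7815) = 5 + dsum(781)
dsum(781) = 1 + dsum(78)
dsum(78) = 8 + dsum(7)
dsum(7) = 7  (base case)
Total: 6 + 6 + 6 + 2 + 5 + 1 + 8 + 7 = 41

41


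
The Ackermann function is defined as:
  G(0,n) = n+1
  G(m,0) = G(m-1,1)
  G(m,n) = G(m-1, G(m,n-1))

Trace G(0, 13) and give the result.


G(0, 13) = 14
Result: G(0, 13) = 14

14


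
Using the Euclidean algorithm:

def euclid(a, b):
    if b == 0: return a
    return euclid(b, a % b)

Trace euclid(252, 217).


euclid(252, 217) = euclid(217, 35)
euclid(217, 35) = euclid(35, 7)
euclid(35, 7) = euclid(7, 0)
euclid(7, 0) = 7  (base case)

7


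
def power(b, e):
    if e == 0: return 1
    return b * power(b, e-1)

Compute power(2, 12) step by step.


power(2, 12)
= 2 * power(2, 11)
= 2 * 2 * power(2, 10)
= 2 * 2 * 2 * power(2, 9)
= 2 * 2 * 2 * 2 * power(2, 8)
= 2 * 2 * 2 * 2 * 2 * power(2, 7)
= 2 * 2 * 2 * 2 * 2 * 2 * power(2, 6)
= 2 * 2 * 2 * 2 * 2 * 2 * 2 * power(2, 5)
= 2 * 2 * 2 * 2 * 2 * 2 * 2 * 2 * power(2, 4)
= 2 * 2 * 2 * 2 * 2 * 2 * 2 * 2 * 2 * power(2, 3)
= 2 * 2 * 2 * 2 * 2 * 2 * 2 * 2 * 2 * 2 * power(2, 2)
= 2 * 2 * 2 * 2 * 2 * 2 * 2 * 2 * 2 * 2 * 2 * power(2, 1)
= 2 * 2 * 2 * 2 * 2 * 2 * 2 * 2 * 2 * 2 * 2 * 2 * power(2, 0)
= 2 * 2 * 2 * 2 * 2 * 2 * 2 * 2 * 2 * 2 * 2 * 2 * 1
= 4096

4096


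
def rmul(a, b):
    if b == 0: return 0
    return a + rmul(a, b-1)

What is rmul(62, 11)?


rmul(62, 11) = 62 + rmul(62, 10)
rmul(62, 10) = 62 + rmul(62, 9)
rmul(62, 9) = 62 + rmul(62, 8)
rmul(62, 8) = 62 + rmul(62, 7)
rmul(62, 7) = 62 + rmul(62, 6)
rmul(62, 6) = 62 + rmul(62, 5)
rmul(62, 5) = 62 + rmul(62, 4)
rmul(62, 4) = 62 + rmul(62, 3)
rmul(62, 3) = 62 + rmul(62, 2)
rmul(62, 2) = 62 + rmul(62, 1)
rmul(62, 1) = 62 + rmul(62, 0)
rmul(62, 0) = 0  (base case)
Total: 62 + 62 + 62 + 62 + 62 + 62 + 62 + 62 + 62 + 62 + 62 + 0 = 682

682


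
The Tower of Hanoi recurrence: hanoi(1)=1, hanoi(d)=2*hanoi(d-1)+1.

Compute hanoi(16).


hanoi(16) = 2 * hanoi(15) + 1
hanoi(15) = 2 * hanoi(14) + 1
hanoi(14) = 2 * hanoi(13) + 1
hanoi(13) = 2 * hanoi(12) + 1
hanoi(12) = 2 * hanoi(11) + 1
hanoi(11) = 2 * hanoi(10) + 1
hanoi(10) = 2 * hanoi(9) + 1
hanoi(9) = 2 * hanoi(8) + 1
hanoi(8) = 2 * hanoi(7) + 1
hanoi(7) = 2 * hanoi(6) + 1
hanoi(6) = 2 * hanoi(5) + 1
hanoi(5) = 2 * hanoi(4) + 1
hanoi(4) = 2 * hanoi(3) + 1
hanoi(3) = 2 * hanoi(2) + 1
hanoi(2) = 2 * hanoi(1) + 1
hanoi(1) = 1  (base case)
hanoi(2) = 2 * 1 + 1 = 3
hanoi(3) = 2 * 3 + 1 = 7
hanoi(4) = 2 * 7 + 1 = 15
hanoi(5) = 2 * 15 + 1 = 31
hanoi(6) = 2 * 31 + 1 = 63
hanoi(7) = 2 * 63 + 1 = 127
hanoi(8) = 2 * 127 + 1 = 255
hanoi(9) = 2 * 255 + 1 = 511
hanoi(10) = 2 * 511 + 1 = 1023
hanoi(11) = 2 * 1023 + 1 = 2047
hanoi(12) = 2 * 2047 + 1 = 4095
hanoi(13) = 2 * 4095 + 1 = 8191
hanoi(14) = 2 * 8191 + 1 = 16383
hanoi(15) = 2 * 16383 + 1 = 32767
hanoi(16) = 2 * 32767 + 1 = 65535

65535


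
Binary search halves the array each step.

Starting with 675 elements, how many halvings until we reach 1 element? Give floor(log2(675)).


675 / 2 = 337
337 / 2 = 168
168 / 2 = 84
84 / 2 = 42
42 / 2 = 21
21 / 2 = 10
10 / 2 = 5
5 / 2 = 2
2 / 2 = 1
Reached 1 after 9 halvings

9


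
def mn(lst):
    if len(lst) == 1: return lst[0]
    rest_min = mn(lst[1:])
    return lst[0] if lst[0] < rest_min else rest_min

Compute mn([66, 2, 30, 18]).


mn([66, 2, 30, 18]): compare 66 with mn([2, 30, 18])
mn([2, 30, 18]): compare 2 with mn([30, 18])
mn([30, 18]): compare 30 with mn([18])
mn([18]) = 18  (base case)
Compare 30 with 18 -> 18
Compare 2 with 18 -> 2
Compare 66 with 2 -> 2

2


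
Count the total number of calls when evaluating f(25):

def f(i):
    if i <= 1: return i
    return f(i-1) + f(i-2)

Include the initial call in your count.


Let C(n) = total calls for f(n)
C(0) = 1, C(1) = 1
C(2) = 1 + C(1) + C(0) = 1 + 1 + 1 = 3
C(3) = 1 + C(2) + C(1) = 1 + 3 + 1 = 5
C(4) = 1 + C(3) + C(2) = 1 + 5 + 3 = 9
C(5) = 1 + C(4) + C(3) = 1 + 9 + 5 = 15
C(6) = 1 + C(5) + C(4) = 1 + 15 + 9 = 25
C(7) = 1 + C(6) + C(5) = 1 + 25 + 15 = 41
C(8) = 1 + C(7) + C(6) = 1 + 41 + 25 = 67
C(9) = 1 + C(8) + C(7) = 1 + 67 + 41 = 109
C(10) = 1 + C(9) + C(8) = 1 + 109 + 67 = 177
C(11) = 1 + C(10) + C(9) = 1 + 177 + 109 = 287
C(12) = 1 + C(11) + C(10) = 1 + 287 + 177 = 465
C(13) = 1 + C(12) + C(11) = 1 + 465 + 287 = 753
C(14) = 1 + C(13) + C(12) = 1 + 753 + 465 = 1219
C(15) = 1 + C(14) + C(13) = 1 + 1219 + 753 = 1973
C(16) = 1 + C(15) + C(14) = 1 + 1973 + 1219 = 3193
C(17) = 1 + C(16) + C(15) = 1 + 3193 + 1973 = 5167
C(18) = 1 + C(17) + C(16) = 1 + 5167 + 3193 = 8361
C(19) = 1 + C(18) + C(17) = 1 + 8361 + 5167 = 13529
C(20) = 1 + C(19) + C(18) = 1 + 13529 + 8361 = 21891
C(21) = 1 + C(20) + C(19) = 1 + 21891 + 13529 = 35421
C(22) = 1 + C(21) + C(20) = 1 + 35421 + 21891 = 57313
C(23) = 1 + C(22) + C(21) = 1 + 57313 + 35421 = 92735
C(24) = 1 + C(23) + C(22) = 1 + 92735 + 57313 = 150049
C(25) = 1 + C(24) + C(23) = 1 + 150049 + 92735 = 242785

242785


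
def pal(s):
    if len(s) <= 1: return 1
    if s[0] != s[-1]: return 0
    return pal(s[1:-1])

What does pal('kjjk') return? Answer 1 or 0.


pal('kjjk'): s[0]='k' == s[-1]='k' -> check pal('jj')
pal('jj'): s[0]='j' == s[-1]='j' -> check pal('')
pal(''): len <= 1 -> return 1  (base case)
Result: 1 (palindrome)

1


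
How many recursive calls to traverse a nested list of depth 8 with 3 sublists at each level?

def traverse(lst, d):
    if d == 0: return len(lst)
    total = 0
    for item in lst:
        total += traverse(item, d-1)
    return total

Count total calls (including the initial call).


At depth 0 (root): 1 call
At depth 1: each of 1 parents calls traverse on 3 children = 3 calls
At depth 2: each of 3 parents calls traverse on 3 children = 9 calls
At depth 3: each of 9 parents calls traverse on 3 children = 27 calls
At depth 4: each of 27 parents calls traverse on 3 children = 81 calls
At depth 5: each of 81 parents calls traverse on 3 children = 243 calls
At depth 6: each of 243 parents calls traverse on 3 children = 729 calls
At depth 7: each of 729 parents calls traverse on 3 children = 2187 calls
At depth 8: each of 2187 parents calls traverse on 3 children = 6561 calls
Total: 1 + 3 + 9 + 27 + 81 + 243 + 729 + 2187 + 6561 = 9841

9841


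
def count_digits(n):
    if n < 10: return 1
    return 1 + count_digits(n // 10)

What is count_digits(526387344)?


count_digits(526387344) = 1 + count_digits(52638734)
count_digits(52638734) = 1 + count_digits(5263873)
count_digits(5263873) = 1 + count_digits(526387)
count_digits(526387) = 1 + count_digits(52638)
count_digits(52638) = 1 + count_digits(5263)
count_digits(5263) = 1 + count_digits(526)
count_digits(526) = 1 + count_digits(52)
count_digits(52) = 1 + count_digits(5)
count_digits(5) = 1  (base case: 5 < 10)
Unwinding: 1 + 1 + 1 + 1 + 1 + 1 + 1 + 1 + 1 = 9

9


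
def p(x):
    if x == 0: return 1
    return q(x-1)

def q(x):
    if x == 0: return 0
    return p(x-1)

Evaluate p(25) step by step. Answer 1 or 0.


p(25) = q(24)
q(24) = p(23)
p(23) = q(22)
q(22) = p(21)
p(21) = q(20)
q(20) = p(19)
p(19) = q(18)
q(18) = p(17)
p(17) = q(16)
q(16) = p(15)
p(15) = q(14)
q(14) = p(13)
p(13) = q(12)
q(12) = p(11)
p(11) = q(10)
q(10) = p(9)
p(9) = q(8)
q(8) = p(7)
p(7) = q(6)
q(6) = p(5)
p(5) = q(4)
q(4) = p(3)
p(3) = q(2)
q(2) = p(1)
p(1) = q(0)
q(0) = 0  (base case)
Result: 0

0


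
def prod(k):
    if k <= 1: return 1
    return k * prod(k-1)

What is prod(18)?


prod(18)
= 18 * prod(17)
= 18 * 17 * prod(16)
= 18 * 17 * 16 * prod(15)
= 18 * 17 * 16 * 15 * prod(14)
= 18 * 17 * 16 * 15 * 14 * prod(13)
= 18 * 17 * 16 * 15 * 14 * 13 * prod(12)
= 18 * 17 * 16 * 15 * 14 * 13 * 12 * prod(11)
= 18 * 17 * 16 * 15 * 14 * 13 * 12 * 11 * prod(10)
= 18 * 17 * 16 * 15 * 14 * 13 * 12 * 11 * 10 * prod(9)
= 18 * 17 * 16 * 15 * 14 * 13 * 12 * 11 * 10 * 9 * prod(8)
= 18 * 17 * 16 * 15 * 14 * 13 * 12 * 11 * 10 * 9 * 8 * prod(7)
= 18 * 17 * 16 * 15 * 14 * 13 * 12 * 11 * 10 * 9 * 8 * 7 * prod(6)
= 18 * 17 * 16 * 15 * 14 * 13 * 12 * 11 * 10 * 9 * 8 * 7 * 6 * prod(5)
= 18 * 17 * 16 * 15 * 14 * 13 * 12 * 11 * 10 * 9 * 8 * 7 * 6 * 5 * prod(4)
= 18 * 17 * 16 * 15 * 14 * 13 * 12 * 11 * 10 * 9 * 8 * 7 * 6 * 5 * 4 * prod(3)
= 18 * 17 * 16 * 15 * 14 * 13 * 12 * 11 * 10 * 9 * 8 * 7 * 6 * 5 * 4 * 3 * prod(2)
= 18 * 17 * 16 * 15 * 14 * 13 * 12 * 11 * 10 * 9 * 8 * 7 * 6 * 5 * 4 * 3 * 2 * prod(1)
= 18 * 17 * 16 * 15 * 14 * 13 * 12 * 11 * 10 * 9 * 8 * 7 * 6 * 5 * 4 * 3 * 2 * 1
= 6402373705728000

6402373705728000


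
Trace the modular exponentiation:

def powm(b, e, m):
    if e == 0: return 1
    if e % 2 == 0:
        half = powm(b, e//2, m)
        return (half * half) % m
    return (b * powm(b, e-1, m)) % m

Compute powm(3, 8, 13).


powm(3, 8, 13): e is even, compute powm(3, 4, 13)
  powm(3, 4, 13): e is even, compute powm(3, 2, 13)
    powm(3, 2, 13): e is even, compute powm(3, 1, 13)
      powm(3, 1, 13): e is odd, compute powm(3, 0, 13)
        powm(3, 0, 13) = 1
      (3 * 1) % 13 = 3
    half=3, (3*3) % 13 = 9
  half=9, (9*9) % 13 = 3
half=3, (3*3) % 13 = 9

9


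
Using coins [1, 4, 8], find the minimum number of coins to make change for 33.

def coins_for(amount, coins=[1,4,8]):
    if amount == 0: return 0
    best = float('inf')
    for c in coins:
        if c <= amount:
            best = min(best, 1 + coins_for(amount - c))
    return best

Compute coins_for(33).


Building up with DP:
coins_for(0) = 0
coins_for(1) = min(1+coins_for(0)=1+0=1) = 1
coins_for(2) = min(1+coins_for(1)=1+1=2) = 2
coins_for(3) = min(1+coins_for(2)=1+2=3) = 3
coins_for(4) = min(1+coins_for(3)=1+3=4, 1+coins_for(0)=1+0=1) = 1
coins_for(5) = min(1+coins_for(4)=1+1=2, 1+coins_for(1)=1+1=2) = 2
coins_for(6) = min(1+coins_for(5)=1+2=3, 1+coins_for(2)=1+2=3) = 3
coins_for(7) = min(1+coins_for(6)=1+3=4, 1+coins_for(3)=1+3=4) = 4
coins_for(8) = min(1+coins_for(7)=1+4=5, 1+coins_for(4)=1+1=2, 1+coins_for(0)=1+0=1) = 1
coins_for(9) = min(1+coins_for(8)=1+1=2, 1+coins_for(5)=1+2=3, 1+coins_for(1)=1+1=2) = 2
coins_for(10) = min(1+coins_for(9)=1+2=3, 1+coins_for(6)=1+3=4, 1+coins_for(2)=1+2=3) = 3
coins_for(11) = min(1+coins_for(10)=1+3=4, 1+coins_for(7)=1+4=5, 1+coins_for(3)=1+3=4) = 4
coins_for(12) = min(1+coins_for(11)=1+4=5, 1+coins_for(8)=1+1=2, 1+coins_for(4)=1+1=2) = 2
coins_for(13) = min(1+coins_for(12)=1+2=3, 1+coins_for(9)=1+2=3, 1+coins_for(5)=1+2=3) = 3
coins_for(14) = min(1+coins_for(13)=1+3=4, 1+coins_for(10)=1+3=4, 1+coins_for(6)=1+3=4) = 4
coins_for(15) = min(1+coins_for(14)=1+4=5, 1+coins_for(11)=1+4=5, 1+coins_for(7)=1+4=5) = 5
coins_for(16) = min(1+coins_for(15)=1+5=6, 1+coins_for(12)=1+2=3, 1+coins_for(8)=1+1=2) = 2
coins_for(17) = min(1+coins_for(16)=1+2=3, 1+coins_for(13)=1+3=4, 1+coins_for(9)=1+2=3) = 3
coins_for(18) = min(1+coins_for(17)=1+3=4, 1+coins_for(14)=1+4=5, 1+coins_for(10)=1+3=4) = 4
coins_for(19) = min(1+coins_for(18)=1+4=5, 1+coins_for(15)=1+5=6, 1+coins_for(11)=1+4=5) = 5
coins_for(20) = min(1+coins_for(19)=1+5=6, 1+coins_for(16)=1+2=3, 1+coins_for(12)=1+2=3) = 3
coins_for(21) = min(1+coins_for(20)=1+3=4, 1+coins_for(17)=1+3=4, 1+coins_for(13)=1+3=4) = 4
coins_for(22) = min(1+coins_for(21)=1+4=5, 1+coins_for(18)=1+4=5, 1+coins_for(14)=1+4=5) = 5
coins_for(23) = min(1+coins_for(22)=1+5=6, 1+coins_for(19)=1+5=6, 1+coins_for(15)=1+5=6) = 6
coins_for(24) = min(1+coins_for(23)=1+6=7, 1+coins_for(20)=1+3=4, 1+coins_for(16)=1+2=3) = 3
coins_for(25) = min(1+coins_for(24)=1+3=4, 1+coins_for(21)=1+4=5, 1+coins_for(17)=1+3=4) = 4
coins_for(26) = min(1+coins_for(25)=1+4=5, 1+coins_for(22)=1+5=6, 1+coins_for(18)=1+4=5) = 5
coins_for(27) = min(1+coins_for(26)=1+5=6, 1+coins_for(23)=1+6=7, 1+coins_for(19)=1+5=6) = 6
coins_for(28) = min(1+coins_for(27)=1+6=7, 1+coins_for(24)=1+3=4, 1+coins_for(20)=1+3=4) = 4
coins_for(29) = min(1+coins_for(28)=1+4=5, 1+coins_for(25)=1+4=5, 1+coins_for(21)=1+4=5) = 5
coins_for(30) = min(1+coins_for(29)=1+5=6, 1+coins_for(26)=1+5=6, 1+coins_for(22)=1+5=6) = 6
coins_for(31) = min(1+coins_for(30)=1+6=7, 1+coins_for(27)=1+6=7, 1+coins_for(23)=1+6=7) = 7
coins_for(32) = min(1+coins_for(31)=1+7=8, 1+coins_for(28)=1+4=5, 1+coins_for(24)=1+3=4) = 4
coins_for(33) = min(1+coins_for(32)=1+4=5, 1+coins_for(29)=1+5=6, 1+coins_for(25)=1+4=5) = 5

5


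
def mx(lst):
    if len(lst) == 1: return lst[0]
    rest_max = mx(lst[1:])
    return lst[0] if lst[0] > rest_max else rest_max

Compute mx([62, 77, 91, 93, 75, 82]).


mx([62, 77, 91, 93, 75, 82]): compare 62 with mx([77, 91, 93, 75, 82])
mx([77, 91, 93, 75, 82]): compare 77 with mx([91, 93, 75, 82])
mx([91, 93, 75, 82]): compare 91 with mx([93, 75, 82])
mx([93, 75, 82]): compare 93 with mx([75, 82])
mx([75, 82]): compare 75 with mx([82])
mx([82]) = 82  (base case)
Compare 75 with 82 -> 82
Compare 93 with 82 -> 93
Compare 91 with 93 -> 93
Compare 77 with 93 -> 93
Compare 62 with 93 -> 93

93


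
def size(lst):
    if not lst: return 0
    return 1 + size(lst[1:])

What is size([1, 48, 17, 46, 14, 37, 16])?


size([1, 48, 17, 46, 14, 37, 16]) = 1 + size([48, 17, 46, 14, 37, 16])
size([48, 17, 46, 14, 37, 16]) = 1 + size([17, 46, 14, 37, 16])
size([17, 46, 14, 37, 16]) = 1 + size([46, 14, 37, 16])
size([46, 14, 37, 16]) = 1 + size([14, 37, 16])
size([14, 37, 16]) = 1 + size([37, 16])
size([37, 16]) = 1 + size([16])
size([16]) = 1 + size([])
size([]) = 0  (base case)
Unwinding: 1 + 1 + 1 + 1 + 1 + 1 + 1 + 0 = 7

7


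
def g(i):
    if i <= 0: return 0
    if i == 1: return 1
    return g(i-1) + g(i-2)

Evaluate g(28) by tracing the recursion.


Computing g(28) bottom-up:
g(0) = 0
g(1) = 1
g(2) = g(1) + g(0) = 1 + 0 = 1
g(3) = g(2) + g(1) = 1 + 1 = 2
g(4) = g(3) + g(2) = 2 + 1 = 3
g(5) = g(4) + g(3) = 3 + 2 = 5
g(6) = g(5) + g(4) = 5 + 3 = 8
g(7) = g(6) + g(5) = 8 + 5 = 13
g(8) = g(7) + g(6) = 13 + 8 = 21
g(9) = g(8) + g(7) = 21 + 13 = 34
g(10) = g(9) + g(8) = 34 + 21 = 55
g(11) = g(10) + g(9) = 55 + 34 = 89
g(12) = g(11) + g(10) = 89 + 55 = 144
g(13) = g(12) + g(11) = 144 + 89 = 233
g(14) = g(13) + g(12) = 233 + 144 = 377
g(15) = g(14) + g(13) = 377 + 233 = 610
g(16) = g(15) + g(14) = 610 + 377 = 987
g(17) = g(16) + g(15) = 987 + 610 = 1597
g(18) = g(17) + g(16) = 1597 + 987 = 2584
g(19) = g(18) + g(17) = 2584 + 1597 = 4181
g(20) = g(19) + g(18) = 4181 + 2584 = 6765
g(21) = g(20) + g(19) = 6765 + 4181 = 10946
g(22) = g(21) + g(20) = 10946 + 6765 = 17711
g(23) = g(22) + g(21) = 17711 + 10946 = 28657
g(24) = g(23) + g(22) = 28657 + 17711 = 46368
g(25) = g(24) + g(23) = 46368 + 28657 = 75025
g(26) = g(25) + g(24) = 75025 + 46368 = 121393
g(27) = g(26) + g(25) = 121393 + 75025 = 196418
g(28) = g(27) + g(26) = 196418 + 121393 = 317811

317811


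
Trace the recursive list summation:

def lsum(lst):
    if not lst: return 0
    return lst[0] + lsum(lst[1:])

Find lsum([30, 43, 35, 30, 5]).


lsum([30, 43, 35, 30, 5]) = 30 + lsum([43, 35, 30, 5])
lsum([43, 35, 30, 5]) = 43 + lsum([35, 30, 5])
lsum([35, 30, 5]) = 35 + lsum([30, 5])
lsum([30, 5]) = 30 + lsum([5])
lsum([5]) = 5 + lsum([])
lsum([]) = 0  (base case)
Total: 30 + 43 + 35 + 30 + 5 + 0 = 143

143


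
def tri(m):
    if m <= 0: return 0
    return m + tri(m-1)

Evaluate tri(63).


tri(63)
= 63 + 62 + 61 + 60 + 59 + 58 + 57 + 56 + 55 + 54 + 53 + 52 + 51 + 50 + 49 + 48 + 47 + 46 + 45 + 44 + 43 + 42 + 41 + 40 + 39 + 38 + 37 + 36 + 35 + 34 + 33 + 32 + 31 + 30 + 29 + 28 + 27 + 26 + 25 + 24 + 23 + 22 + 21 + 20 + 19 + 18 + 17 + 16 + 15 + 14 + 13 + 12 + 11 + 10 + 9 + 8 + 7 + 6 + 5 + 4 + 3 + 2 + 1 + tri(0)
= 63 + 62 + 61 + 60 + 59 + 58 + 57 + 56 + 55 + 54 + 53 + 52 + 51 + 50 + 49 + 48 + 47 + 46 + 45 + 44 + 43 + 42 + 41 + 40 + 39 + 38 + 37 + 36 + 35 + 34 + 33 + 32 + 31 + 30 + 29 + 28 + 27 + 26 + 25 + 24 + 23 + 22 + 21 + 20 + 19 + 18 + 17 + 16 + 15 + 14 + 13 + 12 + 11 + 10 + 9 + 8 + 7 + 6 + 5 + 4 + 3 + 2 + 1 + 0
= 2016

2016


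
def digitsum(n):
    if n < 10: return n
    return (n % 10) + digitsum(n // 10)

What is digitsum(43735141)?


digitsum(43735141) = 1 + digitsum(4373514)
digitsum(4373514) = 4 + digitsum(437351)
digitsum(437351) = 1 + digitsum(43735)
digitsum(43735) = 5 + digitsum(4373)
digitsum(4373) = 3 + digitsum(437)
digitsum(437) = 7 + digitsum(43)
digitsum(43) = 3 + digitsum(4)
digitsum(4) = 4  (base case)
Total: 1 + 4 + 1 + 5 + 3 + 7 + 3 + 4 = 28

28


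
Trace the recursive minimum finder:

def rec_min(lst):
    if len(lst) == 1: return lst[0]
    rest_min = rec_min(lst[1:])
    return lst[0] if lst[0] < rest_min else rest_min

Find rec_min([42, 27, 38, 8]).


rec_min([42, 27, 38, 8]): compare 42 with rec_min([27, 38, 8])
rec_min([27, 38, 8]): compare 27 with rec_min([38, 8])
rec_min([38, 8]): compare 38 with rec_min([8])
rec_min([8]) = 8  (base case)
Compare 38 with 8 -> 8
Compare 27 with 8 -> 8
Compare 42 with 8 -> 8

8


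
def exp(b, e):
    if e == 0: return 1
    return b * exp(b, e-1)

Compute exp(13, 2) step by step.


exp(13, 2)
= 13 * exp(13, 1)
= 13 * 13 * exp(13, 0)
= 13 * 13 * 1
= 169

169


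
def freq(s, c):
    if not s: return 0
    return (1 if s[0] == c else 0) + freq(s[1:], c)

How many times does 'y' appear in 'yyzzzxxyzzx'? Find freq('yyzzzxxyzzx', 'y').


s[0]='y' == 'y' -> 1
s[0]='y' == 'y' -> 1
s[0]='z' != 'y' -> 0
s[0]='z' != 'y' -> 0
s[0]='z' != 'y' -> 0
s[0]='x' != 'y' -> 0
s[0]='x' != 'y' -> 0
s[0]='y' == 'y' -> 1
s[0]='z' != 'y' -> 0
s[0]='z' != 'y' -> 0
s[0]='x' != 'y' -> 0
Sum: 1 + 1 + 0 + 0 + 0 + 0 + 0 + 1 + 0 + 0 + 0 = 3

3


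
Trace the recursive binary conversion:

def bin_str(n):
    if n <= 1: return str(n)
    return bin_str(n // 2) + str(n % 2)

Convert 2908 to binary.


bin_str(2908) = bin_str(1454) + '0'
bin_str(1454) = bin_str(727) + '0'
bin_str(727) = bin_str(363) + '1'
bin_str(363) = bin_str(181) + '1'
bin_str(181) = bin_str(90) + '1'
bin_str(90) = bin_str(45) + '0'
bin_str(45) = bin_str(22) + '1'
bin_str(22) = bin_str(11) + '0'
bin_str(11) = bin_str(5) + '1'
bin_str(5) = bin_str(2) + '1'
bin_str(2) = bin_str(1) + '0'
bin_str(1) = '1'  (base case)
Concatenating: '1' + '0' + '1' + '1' + '0' + '1' + '0' + '1' + '1' + '1' + '0' + '0' = '101101011100'

101101011100


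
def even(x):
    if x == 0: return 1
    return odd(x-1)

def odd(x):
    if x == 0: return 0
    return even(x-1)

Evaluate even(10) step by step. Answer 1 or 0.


even(10) = odd(9)
odd(9) = even(8)
even(8) = odd(7)
odd(7) = even(6)
even(6) = odd(5)
odd(5) = even(4)
even(4) = odd(3)
odd(3) = even(2)
even(2) = odd(1)
odd(1) = even(0)
even(0) = 1  (base case)
Result: 1

1


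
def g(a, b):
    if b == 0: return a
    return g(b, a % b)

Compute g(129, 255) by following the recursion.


g(129, 255) = g(255, 129)
g(255, 129) = g(129, 126)
g(129, 126) = g(126, 3)
g(126, 3) = g(3, 0)
g(3, 0) = 3  (base case)

3


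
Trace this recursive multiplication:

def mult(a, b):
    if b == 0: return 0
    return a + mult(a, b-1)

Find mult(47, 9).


mult(47, 9) = 47 + mult(47, 8)
mult(47, 8) = 47 + mult(47, 7)
mult(47, 7) = 47 + mult(47, 6)
mult(47, 6) = 47 + mult(47, 5)
mult(47, 5) = 47 + mult(47, 4)
mult(47, 4) = 47 + mult(47, 3)
mult(47, 3) = 47 + mult(47, 2)
mult(47, 2) = 47 + mult(47, 1)
mult(47, 1) = 47 + mult(47, 0)
mult(47, 0) = 0  (base case)
Total: 47 + 47 + 47 + 47 + 47 + 47 + 47 + 47 + 47 + 0 = 423

423


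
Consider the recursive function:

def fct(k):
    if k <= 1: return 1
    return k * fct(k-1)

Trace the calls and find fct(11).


fct(11)
= 11 * fct(10)
= 11 * 10 * fct(9)
= 11 * 10 * 9 * fct(8)
= 11 * 10 * 9 * 8 * fct(7)
= 11 * 10 * 9 * 8 * 7 * fct(6)
= 11 * 10 * 9 * 8 * 7 * 6 * fct(5)
= 11 * 10 * 9 * 8 * 7 * 6 * 5 * fct(4)
= 11 * 10 * 9 * 8 * 7 * 6 * 5 * 4 * fct(3)
= 11 * 10 * 9 * 8 * 7 * 6 * 5 * 4 * 3 * fct(2)
= 11 * 10 * 9 * 8 * 7 * 6 * 5 * 4 * 3 * 2 * fct(1)
= 11 * 10 * 9 * 8 * 7 * 6 * 5 * 4 * 3 * 2 * 1
= 39916800

39916800


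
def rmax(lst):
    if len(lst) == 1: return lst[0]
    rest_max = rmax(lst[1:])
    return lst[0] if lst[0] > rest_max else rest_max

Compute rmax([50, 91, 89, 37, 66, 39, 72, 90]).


rmax([50, 91, 89, 37, 66, 39, 72, 90]): compare 50 with rmax([91, 89, 37, 66, 39, 72, 90])
rmax([91, 89, 37, 66, 39, 72, 90]): compare 91 with rmax([89, 37, 66, 39, 72, 90])
rmax([89, 37, 66, 39, 72, 90]): compare 89 with rmax([37, 66, 39, 72, 90])
rmax([37, 66, 39, 72, 90]): compare 37 with rmax([66, 39, 72, 90])
rmax([66, 39, 72, 90]): compare 66 with rmax([39, 72, 90])
rmax([39, 72, 90]): compare 39 with rmax([72, 90])
rmax([72, 90]): compare 72 with rmax([90])
rmax([90]) = 90  (base case)
Compare 72 with 90 -> 90
Compare 39 with 90 -> 90
Compare 66 with 90 -> 90
Compare 37 with 90 -> 90
Compare 89 with 90 -> 90
Compare 91 with 90 -> 91
Compare 50 with 91 -> 91

91


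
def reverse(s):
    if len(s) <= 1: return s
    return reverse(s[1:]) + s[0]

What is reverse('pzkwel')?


reverse('pzkwel') = reverse('zkwel') + 'p'
reverse('zkwel') = reverse('kwel') + 'z'
reverse('kwel') = reverse('wel') + 'k'
reverse('wel') = reverse('el') + 'w'
reverse('el') = reverse('l') + 'e'
reverse('l') = 'l'  (base case)
Concatenating: 'l' + 'e' + 'w' + 'k' + 'z' + 'p' = 'lewkzp'

lewkzp


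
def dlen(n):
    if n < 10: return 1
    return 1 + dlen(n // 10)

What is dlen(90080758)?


dlen(90080758) = 1 + dlen(9008075)
dlen(9008075) = 1 + dlen(900807)
dlen(900807) = 1 + dlen(90080)
dlen(90080) = 1 + dlen(9008)
dlen(9008) = 1 + dlen(900)
dlen(900) = 1 + dlen(90)
dlen(90) = 1 + dlen(9)
dlen(9) = 1  (base case: 9 < 10)
Unwinding: 1 + 1 + 1 + 1 + 1 + 1 + 1 + 1 = 8

8


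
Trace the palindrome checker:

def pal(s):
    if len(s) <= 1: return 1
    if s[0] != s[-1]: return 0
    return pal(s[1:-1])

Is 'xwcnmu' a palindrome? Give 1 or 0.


pal('xwcnmu'): s[0]='x' != s[-1]='u' -> return 0
Result: 0 (not a palindrome)

0


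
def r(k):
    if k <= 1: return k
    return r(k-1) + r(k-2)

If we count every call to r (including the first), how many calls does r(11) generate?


Let C(n) = total calls for r(n)
C(0) = 1, C(1) = 1
C(2) = 1 + C(1) + C(0) = 1 + 1 + 1 = 3
C(3) = 1 + C(2) + C(1) = 1 + 3 + 1 = 5
C(4) = 1 + C(3) + C(2) = 1 + 5 + 3 = 9
C(5) = 1 + C(4) + C(3) = 1 + 9 + 5 = 15
C(6) = 1 + C(5) + C(4) = 1 + 15 + 9 = 25
C(7) = 1 + C(6) + C(5) = 1 + 25 + 15 = 41
C(8) = 1 + C(7) + C(6) = 1 + 41 + 25 = 67
C(9) = 1 + C(8) + C(7) = 1 + 67 + 41 = 109
C(10) = 1 + C(9) + C(8) = 1 + 109 + 67 = 177
C(11) = 1 + C(10) + C(9) = 1 + 177 + 109 = 287

287


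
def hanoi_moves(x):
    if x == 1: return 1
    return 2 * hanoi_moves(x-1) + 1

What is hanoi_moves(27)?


hanoi_moves(27) = 2 * hanoi_moves(26) + 1
hanoi_moves(26) = 2 * hanoi_moves(25) + 1
hanoi_moves(25) = 2 * hanoi_moves(24) + 1
hanoi_moves(24) = 2 * hanoi_moves(23) + 1
hanoi_moves(23) = 2 * hanoi_moves(22) + 1
hanoi_moves(22) = 2 * hanoi_moves(21) + 1
hanoi_moves(21) = 2 * hanoi_moves(20) + 1
hanoi_moves(20) = 2 * hanoi_moves(19) + 1
hanoi_moves(19) = 2 * hanoi_moves(18) + 1
hanoi_moves(18) = 2 * hanoi_moves(17) + 1
hanoi_moves(17) = 2 * hanoi_moves(16) + 1
hanoi_moves(16) = 2 * hanoi_moves(15) + 1
hanoi_moves(15) = 2 * hanoi_moves(14) + 1
hanoi_moves(14) = 2 * hanoi_moves(13) + 1
hanoi_moves(13) = 2 * hanoi_moves(12) + 1
hanoi_moves(12) = 2 * hanoi_moves(11) + 1
hanoi_moves(11) = 2 * hanoi_moves(10) + 1
hanoi_moves(10) = 2 * hanoi_moves(9) + 1
hanoi_moves(9) = 2 * hanoi_moves(8) + 1
hanoi_moves(8) = 2 * hanoi_moves(7) + 1
hanoi_moves(7) = 2 * hanoi_moves(6) + 1
hanoi_moves(6) = 2 * hanoi_moves(5) + 1
hanoi_moves(5) = 2 * hanoi_moves(4) + 1
hanoi_moves(4) = 2 * hanoi_moves(3) + 1
hanoi_moves(3) = 2 * hanoi_moves(2) + 1
hanoi_moves(2) = 2 * hanoi_moves(1) + 1
hanoi_moves(1) = 1  (base case)
hanoi_moves(2) = 2 * 1 + 1 = 3
hanoi_moves(3) = 2 * 3 + 1 = 7
hanoi_moves(4) = 2 * 7 + 1 = 15
hanoi_moves(5) = 2 * 15 + 1 = 31
hanoi_moves(6) = 2 * 31 + 1 = 63
hanoi_moves(7) = 2 * 63 + 1 = 127
hanoi_moves(8) = 2 * 127 + 1 = 255
hanoi_moves(9) = 2 * 255 + 1 = 511
hanoi_moves(10) = 2 * 511 + 1 = 1023
hanoi_moves(11) = 2 * 1023 + 1 = 2047
hanoi_moves(12) = 2 * 2047 + 1 = 4095
hanoi_moves(13) = 2 * 4095 + 1 = 8191
hanoi_moves(14) = 2 * 8191 + 1 = 16383
hanoi_moves(15) = 2 * 16383 + 1 = 32767
hanoi_moves(16) = 2 * 32767 + 1 = 65535
hanoi_moves(17) = 2 * 65535 + 1 = 131071
hanoi_moves(18) = 2 * 131071 + 1 = 262143
hanoi_moves(19) = 2 * 262143 + 1 = 524287
hanoi_moves(20) = 2 * 524287 + 1 = 1048575
hanoi_moves(21) = 2 * 1048575 + 1 = 2097151
hanoi_moves(22) = 2 * 2097151 + 1 = 4194303
hanoi_moves(23) = 2 * 4194303 + 1 = 8388607
hanoi_moves(24) = 2 * 8388607 + 1 = 16777215
hanoi_moves(25) = 2 * 16777215 + 1 = 33554431
hanoi_moves(26) = 2 * 33554431 + 1 = 67108863
hanoi_moves(27) = 2 * 67108863 + 1 = 134217727

134217727


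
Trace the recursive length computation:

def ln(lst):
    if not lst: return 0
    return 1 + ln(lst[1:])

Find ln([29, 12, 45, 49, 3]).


ln([29, 12, 45, 49, 3]) = 1 + ln([12, 45, 49, 3])
ln([12, 45, 49, 3]) = 1 + ln([45, 49, 3])
ln([45, 49, 3]) = 1 + ln([49, 3])
ln([49, 3]) = 1 + ln([3])
ln([3]) = 1 + ln([])
ln([]) = 0  (base case)
Unwinding: 1 + 1 + 1 + 1 + 1 + 0 = 5

5


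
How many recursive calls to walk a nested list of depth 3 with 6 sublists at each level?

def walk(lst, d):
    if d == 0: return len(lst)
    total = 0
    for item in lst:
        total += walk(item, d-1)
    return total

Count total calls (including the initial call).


At depth 0 (root): 1 call
At depth 1: each of 1 parents calls walk on 6 children = 6 calls
At depth 2: each of 6 parents calls walk on 6 children = 36 calls
At depth 3: each of 36 parents calls walk on 6 children = 216 calls
Total: 1 + 6 + 36 + 216 = 259

259


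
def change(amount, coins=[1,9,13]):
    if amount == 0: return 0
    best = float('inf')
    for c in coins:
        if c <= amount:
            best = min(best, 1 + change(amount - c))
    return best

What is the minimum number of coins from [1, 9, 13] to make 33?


Building up with DP:
change(0) = 0
change(1) = min(1+change(0)=1+0=1) = 1
change(2) = min(1+change(1)=1+1=2) = 2
change(3) = min(1+change(2)=1+2=3) = 3
change(4) = min(1+change(3)=1+3=4) = 4
change(5) = min(1+change(4)=1+4=5) = 5
change(6) = min(1+change(5)=1+5=6) = 6
change(7) = min(1+change(6)=1+6=7) = 7
change(8) = min(1+change(7)=1+7=8) = 8
change(9) = min(1+change(8)=1+8=9, 1+change(0)=1+0=1) = 1
change(10) = min(1+change(9)=1+1=2, 1+change(1)=1+1=2) = 2
change(11) = min(1+change(10)=1+2=3, 1+change(2)=1+2=3) = 3
change(12) = min(1+change(11)=1+3=4, 1+change(3)=1+3=4) = 4
change(13) = min(1+change(12)=1+4=5, 1+change(4)=1+4=5, 1+change(0)=1+0=1) = 1
change(14) = min(1+change(13)=1+1=2, 1+change(5)=1+5=6, 1+change(1)=1+1=2) = 2
change(15) = min(1+change(14)=1+2=3, 1+change(6)=1+6=7, 1+change(2)=1+2=3) = 3
change(16) = min(1+change(15)=1+3=4, 1+change(7)=1+7=8, 1+change(3)=1+3=4) = 4
change(17) = min(1+change(16)=1+4=5, 1+change(8)=1+8=9, 1+change(4)=1+4=5) = 5
change(18) = min(1+change(17)=1+5=6, 1+change(9)=1+1=2, 1+change(5)=1+5=6) = 2
change(19) = min(1+change(18)=1+2=3, 1+change(10)=1+2=3, 1+change(6)=1+6=7) = 3
change(20) = min(1+change(19)=1+3=4, 1+change(11)=1+3=4, 1+change(7)=1+7=8) = 4
change(21) = min(1+change(20)=1+4=5, 1+change(12)=1+4=5, 1+change(8)=1+8=9) = 5
change(22) = min(1+change(21)=1+5=6, 1+change(13)=1+1=2, 1+change(9)=1+1=2) = 2
change(23) = min(1+change(22)=1+2=3, 1+change(14)=1+2=3, 1+change(10)=1+2=3) = 3
change(24) = min(1+change(23)=1+3=4, 1+change(15)=1+3=4, 1+change(11)=1+3=4) = 4
change(25) = min(1+change(24)=1+4=5, 1+change(16)=1+4=5, 1+change(12)=1+4=5) = 5
change(26) = min(1+change(25)=1+5=6, 1+change(17)=1+5=6, 1+change(13)=1+1=2) = 2
change(27) = min(1+change(26)=1+2=3, 1+change(18)=1+2=3, 1+change(14)=1+2=3) = 3
change(28) = min(1+change(27)=1+3=4, 1+change(19)=1+3=4, 1+change(15)=1+3=4) = 4
change(29) = min(1+change(28)=1+4=5, 1+change(20)=1+4=5, 1+change(16)=1+4=5) = 5
change(30) = min(1+change(29)=1+5=6, 1+change(21)=1+5=6, 1+change(17)=1+5=6) = 6
change(31) = min(1+change(30)=1+6=7, 1+change(22)=1+2=3, 1+change(18)=1+2=3) = 3
change(32) = min(1+change(31)=1+3=4, 1+change(23)=1+3=4, 1+change(19)=1+3=4) = 4
change(33) = min(1+change(32)=1+4=5, 1+change(24)=1+4=5, 1+change(20)=1+4=5) = 5

5


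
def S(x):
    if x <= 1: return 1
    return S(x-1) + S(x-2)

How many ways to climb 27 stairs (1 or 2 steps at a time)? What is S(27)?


Building up from base cases:
S(0) = 1
S(1) = 1
S(2) = S(1) + S(0) = 1 + 1 = 2
S(3) = S(2) + S(1) = 2 + 1 = 3
S(4) = S(3) + S(2) = 3 + 2 = 5
S(5) = S(4) + S(3) = 5 + 3 = 8
S(6) = S(5) + S(4) = 8 + 5 = 13
S(7) = S(6) + S(5) = 13 + 8 = 21
S(8) = S(7) + S(6) = 21 + 13 = 34
S(9) = S(8) + S(7) = 34 + 21 = 55
S(10) = S(9) + S(8) = 55 + 34 = 89
S(11) = S(10) + S(9) = 89 + 55 = 144
S(12) = S(11) + S(10) = 144 + 89 = 233
S(13) = S(12) + S(11) = 233 + 144 = 377
S(14) = S(13) + S(12) = 377 + 233 = 610
S(15) = S(14) + S(13) = 610 + 377 = 987
S(16) = S(15) + S(14) = 987 + 610 = 1597
S(17) = S(16) + S(15) = 1597 + 987 = 2584
S(18) = S(17) + S(16) = 2584 + 1597 = 4181
S(19) = S(18) + S(17) = 4181 + 2584 = 6765
S(20) = S(19) + S(18) = 6765 + 4181 = 10946
S(21) = S(20) + S(19) = 10946 + 6765 = 17711
S(22) = S(21) + S(20) = 17711 + 10946 = 28657
S(23) = S(22) + S(21) = 28657 + 17711 = 46368
S(24) = S(23) + S(22) = 46368 + 28657 = 75025
S(25) = S(24) + S(23) = 75025 + 46368 = 121393
S(26) = S(25) + S(24) = 121393 + 75025 = 196418
S(27) = S(26) + S(25) = 196418 + 121393 = 317811

317811


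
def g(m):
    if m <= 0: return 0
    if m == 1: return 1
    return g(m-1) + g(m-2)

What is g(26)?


Computing g(26) bottom-up:
g(0) = 0
g(1) = 1
g(2) = g(1) + g(0) = 1 + 0 = 1
g(3) = g(2) + g(1) = 1 + 1 = 2
g(4) = g(3) + g(2) = 2 + 1 = 3
g(5) = g(4) + g(3) = 3 + 2 = 5
g(6) = g(5) + g(4) = 5 + 3 = 8
g(7) = g(6) + g(5) = 8 + 5 = 13
g(8) = g(7) + g(6) = 13 + 8 = 21
g(9) = g(8) + g(7) = 21 + 13 = 34
g(10) = g(9) + g(8) = 34 + 21 = 55
g(11) = g(10) + g(9) = 55 + 34 = 89
g(12) = g(11) + g(10) = 89 + 55 = 144
g(13) = g(12) + g(11) = 144 + 89 = 233
g(14) = g(13) + g(12) = 233 + 144 = 377
g(15) = g(14) + g(13) = 377 + 233 = 610
g(16) = g(15) + g(14) = 610 + 377 = 987
g(17) = g(16) + g(15) = 987 + 610 = 1597
g(18) = g(17) + g(16) = 1597 + 987 = 2584
g(19) = g(18) + g(17) = 2584 + 1597 = 4181
g(20) = g(19) + g(18) = 4181 + 2584 = 6765
g(21) = g(20) + g(19) = 6765 + 4181 = 10946
g(22) = g(21) + g(20) = 10946 + 6765 = 17711
g(23) = g(22) + g(21) = 17711 + 10946 = 28657
g(24) = g(23) + g(22) = 28657 + 17711 = 46368
g(25) = g(24) + g(23) = 46368 + 28657 = 75025
g(26) = g(25) + g(24) = 75025 + 46368 = 121393

121393
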